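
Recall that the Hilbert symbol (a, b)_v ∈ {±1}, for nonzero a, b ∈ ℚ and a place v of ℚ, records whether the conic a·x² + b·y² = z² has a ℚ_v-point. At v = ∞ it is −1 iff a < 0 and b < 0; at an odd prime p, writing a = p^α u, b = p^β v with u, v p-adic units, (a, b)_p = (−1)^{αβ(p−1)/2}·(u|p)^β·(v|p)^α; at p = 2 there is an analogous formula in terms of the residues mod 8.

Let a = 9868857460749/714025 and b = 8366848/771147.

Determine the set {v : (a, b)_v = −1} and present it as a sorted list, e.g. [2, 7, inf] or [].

(a, b) ≡ (69, 2001) mod (ℚ^×)²; places V = {2, 3, 5, 7, 13, 23, 29, ∞}.
(a,b)_5: α=-2, u≡4; β=0, v≡4 (mod 5); (4|5)=+1, (4|5)=+1; sign (−1)^0·+1^0·+1^-2 = +1.
(a,b)_3: α=9, u≡2; β=-3, v≡1 (mod 3); (2|3)=-1, (1|3)=+1; sign (−1)^1·-1^-3·+1^9 = +1.
(a,b)_7: α=2, u≡5; β=2, v≡6 (mod 7); (5|7)=-1, (6|7)=-1; sign (−1)^0·-1^2·-1^2 = +1.
(a,b)_∞: sgn(69)=+, sgn(2001)=+, so +1.
(a,b)_23: α=3, u≡8; β=1, v≡18 (mod 23); (8|23)=+1, (18|23)=+1; sign (−1)^1·+1^1·+1^3 = -1.
(a,b)_13: α=-4, u≡12; β=-4, v≡9 (mod 13); (12|13)=+1, (9|13)=+1; sign (−1)^0·+1^-4·+1^-4 = +1.
(a,b)_2: α=0, β=8; u≡5, v≡1 (mod 8); ε(u)ε(v)=0·0, αω(v)=0·0, βω(u)=8·1; sum ≡ 0  ⇒  +1.
(a,b)_29: α=2, u≡14; β=1, v≡17 (mod 29); (14|29)=-1, (17|29)=-1; sign (−1)^0·-1^1·-1^2 = -1.
(69, 2001 / ℚ) ramifies at {23, 29}: a division algebra.

[23, 29]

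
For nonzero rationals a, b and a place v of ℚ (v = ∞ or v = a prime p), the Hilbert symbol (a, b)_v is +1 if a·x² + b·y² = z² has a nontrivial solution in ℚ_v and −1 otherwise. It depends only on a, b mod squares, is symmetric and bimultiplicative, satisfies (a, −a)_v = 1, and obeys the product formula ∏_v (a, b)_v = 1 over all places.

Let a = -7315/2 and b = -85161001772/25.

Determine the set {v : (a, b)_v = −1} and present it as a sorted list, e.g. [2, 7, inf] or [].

Mod squares: a ≡ -14630, b ≡ -203. Check v ∈ {∞, 2, 5, 7, 11, 19, 29}.
v=2: v_2(a)=-1, v_2(b)=2; units ≡ 5, 5 (mod 8); ε·ε+αω+βω = 0·0+-1·1+2·1 ≡ 1  ⇒  (a,b)_2 = -1.
v=∞: -14630 < 0 and -203 < 0  ⇒  (a,b)_∞ = -1.
v=5: a=5^1·(≡1), b=5^-2·(≡3) mod 5; (1|5)=+1, (3|5)=-1; (−1)^{1·-2·2}·(+1)^-2·(-1)^1 = -1.
v=7: a=7^1·(≡6), b=7^5·(≡6) mod 7; (6|7)=-1, (6|7)=-1; (−1)^{1·5·3}·(-1)^5·(-1)^1 = -1.
v=29: a=29^0·(≡11), b=29^1·(≡25) mod 29; (11|29)=-1, (25|29)=+1; (−1)^{0·1·14}·(-1)^1·(+1)^0 = -1.
v=19: a=19^1·(≡7), b=19^2·(≡6) mod 19; (7|19)=+1, (6|19)=+1; (−1)^{1·2·9}·(+1)^2·(+1)^1 = +1.
v=11: a=11^1·(≡3), b=11^2·(≡7) mod 11; (3|11)=+1, (7|11)=-1; (−1)^{1·2·5}·(+1)^2·(-1)^1 = -1.
|Ram(-14630, -203)| = 6, even; anisotropic at {2, 5, 7, 11, 29, ∞}.

[2, 5, 7, 11, 29, inf]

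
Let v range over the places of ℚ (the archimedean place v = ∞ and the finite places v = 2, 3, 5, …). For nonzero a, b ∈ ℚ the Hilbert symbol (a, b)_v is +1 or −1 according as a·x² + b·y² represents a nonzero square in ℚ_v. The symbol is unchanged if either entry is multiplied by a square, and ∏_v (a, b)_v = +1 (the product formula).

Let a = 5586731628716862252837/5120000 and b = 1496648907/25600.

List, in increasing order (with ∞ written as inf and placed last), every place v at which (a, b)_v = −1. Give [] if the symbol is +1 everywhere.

[2, 3, 13, 29]

Mod squares: a ≡ 26, b ≡ 19227. Check v ∈ {∞, 2, 3, 5, 13, 17, 29, 31}.
v=31: a=31^0·(≡15), b=31^2·(≡14) mod 31; (15|31)=-1, (14|31)=+1; (−1)^{0·2·15}·(-1)^2·(+1)^0 = +1.
v=3: a=3^16·(≡2), b=3^5·(≡1) mod 3; (2|3)=-1, (1|3)=+1; (−1)^{16·5·1}·(-1)^5·(+1)^16 = -1.
v=∞: 26 > 0 and 19227 > 0  ⇒  (a,b)_∞ = +1.
v=29: a=29^4·(≡3), b=29^1·(≡7) mod 29; (3|29)=-1, (7|29)=+1; (−1)^{4·1·14}·(-1)^1·(+1)^4 = -1.
v=13: a=13^3·(≡8), b=13^1·(≡3) mod 13; (8|13)=-1, (3|13)=+1; (−1)^{3·1·6}·(-1)^1·(+1)^3 = -1.
v=5: a=5^-4·(≡1), b=5^-2·(≡3) mod 5; (1|5)=+1, (3|5)=-1; (−1)^{-4·-2·2}·(+1)^-2·(-1)^-4 = +1.
v=17: a=17^4·(≡15), b=17^1·(≡9) mod 17; (15|17)=+1, (9|17)=+1; (−1)^{4·1·8}·(+1)^1·(+1)^4 = +1.
v=2: v_2(a)=-13, v_2(b)=-10; units ≡ 5, 3 (mod 8); ε·ε+αω+βω = 0·1+-13·1+-10·1 ≡ 1  ⇒  (a,b)_2 = -1.
|Ram(26, 19227)| = 4, even; anisotropic at {2, 3, 13, 29}.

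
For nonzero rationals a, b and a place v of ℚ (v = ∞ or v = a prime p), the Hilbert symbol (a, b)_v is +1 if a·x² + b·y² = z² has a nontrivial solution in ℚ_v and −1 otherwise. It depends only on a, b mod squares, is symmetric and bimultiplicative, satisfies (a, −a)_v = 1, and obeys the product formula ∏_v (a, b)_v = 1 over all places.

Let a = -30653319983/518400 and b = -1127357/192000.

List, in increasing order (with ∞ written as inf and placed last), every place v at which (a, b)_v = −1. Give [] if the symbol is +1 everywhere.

Mod squares: a ≡ -143, b ≡ -2310. Check v ∈ {∞, 2, 3, 5, 7, 11, 13}.
v=11: a=11^9·(≡3), b=11^5·(≡8) mod 11; (3|11)=+1, (8|11)=-1; (−1)^{9·5·5}·(+1)^5·(-1)^9 = +1.
v=∞: -143 < 0 and -2310 < 0  ⇒  (a,b)_∞ = -1.
v=3: a=3^-4·(≡1), b=3^-1·(≡1) mod 3; (1|3)=+1, (1|3)=+1; (−1)^{-4·-1·1}·(+1)^-1·(+1)^-4 = +1.
v=13: a=13^1·(≡8), b=13^0·(≡1) mod 13; (8|13)=-1, (1|13)=+1; (−1)^{1·0·6}·(-1)^0·(+1)^1 = +1.
v=5: a=5^-2·(≡2), b=5^-3·(≡3) mod 5; (2|5)=-1, (3|5)=-1; (−1)^{-2·-3·2}·(-1)^-3·(-1)^-2 = -1.
v=7: a=7^0·(≡1), b=7^1·(≡3) mod 7; (1|7)=+1, (3|7)=-1; (−1)^{0·1·3}·(+1)^1·(-1)^0 = +1.
v=2: v_2(a)=-8, v_2(b)=-9; units ≡ 1, 5 (mod 8); ε·ε+αω+βω = 0·0+-8·1+-9·0 ≡ 0  ⇒  (a,b)_2 = +1.
(-143, -2310 / ℚ) ramifies at {5, ∞}: a division algebra.

[5, inf]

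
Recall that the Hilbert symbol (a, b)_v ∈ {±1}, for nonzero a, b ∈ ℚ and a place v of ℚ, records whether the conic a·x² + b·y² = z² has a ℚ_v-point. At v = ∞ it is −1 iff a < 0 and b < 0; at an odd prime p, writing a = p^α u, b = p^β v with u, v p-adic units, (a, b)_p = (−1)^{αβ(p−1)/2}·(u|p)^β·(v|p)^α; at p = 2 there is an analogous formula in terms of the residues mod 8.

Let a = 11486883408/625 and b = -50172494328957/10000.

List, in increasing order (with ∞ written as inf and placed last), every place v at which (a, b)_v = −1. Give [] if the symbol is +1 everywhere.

[3, 11, 13, 17]

Mod squares: a ≡ 299013, b ≡ -7293. Check v ∈ {∞, 2, 3, 5, 7, 11, 13, 17, 41}.
v=7: a=7^4·(≡1), b=7^2·(≡1) mod 7; (1|7)=+1, (1|7)=+1; (−1)^{4·2·3}·(+1)^2·(+1)^4 = +1.
v=41: a=41^1·(≡21), b=41^2·(≡1) mod 41; (21|41)=+1, (1|41)=+1; (−1)^{1·2·20}·(+1)^2·(+1)^1 = +1.
v=5: a=5^-4·(≡3), b=5^-4·(≡3) mod 5; (3|5)=-1, (3|5)=-1; (−1)^{-4·-4·2}·(-1)^-4·(-1)^-4 = +1.
v=11: a=11^1·(≡7), b=11^1·(≡6) mod 11; (7|11)=-1, (6|11)=-1; (−1)^{1·1·5}·(-1)^1·(-1)^1 = -1.
v=2: v_2(a)=4, v_2(b)=-4; units ≡ 5, 3 (mod 8); ε·ε+αω+βω = 0·1+4·1+-4·1 ≡ 0  ⇒  (a,b)_2 = +1.
v=13: a=13^1·(≡4), b=13^1·(≡7) mod 13; (4|13)=+1, (7|13)=-1; (−1)^{1·1·6}·(+1)^1·(-1)^1 = -1.
v=∞: 299013 > 0 and -7293 < 0  ⇒  (a,b)_∞ = +1.
v=17: a=17^1·(≡11), b=17^5·(≡13) mod 17; (11|17)=-1, (13|17)=+1; (−1)^{1·5·8}·(-1)^5·(+1)^1 = -1.
v=3: a=3^1·(≡2), b=3^1·(≡2) mod 3; (2|3)=-1, (2|3)=-1; (−1)^{1·1·1}·(-1)^1·(-1)^1 = -1.
(299013, -7293 / ℚ) ramifies at {3, 11, 13, 17}: a division algebra.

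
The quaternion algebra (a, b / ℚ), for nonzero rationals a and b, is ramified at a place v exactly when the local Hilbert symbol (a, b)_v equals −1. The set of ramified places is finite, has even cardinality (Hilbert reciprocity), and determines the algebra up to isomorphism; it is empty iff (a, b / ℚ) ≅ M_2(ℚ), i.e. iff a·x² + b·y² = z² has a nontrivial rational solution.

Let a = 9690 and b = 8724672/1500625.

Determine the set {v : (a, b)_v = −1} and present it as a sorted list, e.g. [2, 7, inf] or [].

(a, b) ≡ (9690, 187) mod (ℚ^×)²; places V = {2, 3, 5, 7, 11, 17, 19, ∞}.
(a,b)_∞: sgn(9690)=+, sgn(187)=+, so +1.
(a,b)_5: α=1, u≡3; β=-4, v≡2 (mod 5); (3|5)=-1, (2|5)=-1; sign (−1)^0·-1^-4·-1^1 = -1.
(a,b)_17: α=1, u≡9; β=1, v≡3 (mod 17); (9|17)=+1, (3|17)=-1; sign (−1)^0·+1^1·-1^1 = -1.
(a,b)_7: α=0, u≡2; β=-4, v≡6 (mod 7); (2|7)=+1, (6|7)=-1; sign (−1)^0·+1^-4·-1^0 = +1.
(a,b)_3: α=1, u≡2; β=6, v≡1 (mod 3); (2|3)=-1, (1|3)=+1; sign (−1)^0·-1^6·+1^1 = +1.
(a,b)_19: α=1, u≡16; β=0, v≡1 (mod 19); (16|19)=+1, (1|19)=+1; sign (−1)^0·+1^0·+1^1 = +1.
(a,b)_2: α=1, β=6; u≡5, v≡3 (mod 8); ε(u)ε(v)=0·1, αω(v)=1·1, βω(u)=6·1; sum ≡ 1  ⇒  -1.
(a,b)_11: α=0, u≡10; β=1, v≡6 (mod 11); (10|11)=-1, (6|11)=-1; sign (−1)^0·-1^1·-1^0 = -1.
Ram(9690, 187) = {2, 5, 11, 17}; no ℚ_2-point on the conic.

[2, 5, 11, 17]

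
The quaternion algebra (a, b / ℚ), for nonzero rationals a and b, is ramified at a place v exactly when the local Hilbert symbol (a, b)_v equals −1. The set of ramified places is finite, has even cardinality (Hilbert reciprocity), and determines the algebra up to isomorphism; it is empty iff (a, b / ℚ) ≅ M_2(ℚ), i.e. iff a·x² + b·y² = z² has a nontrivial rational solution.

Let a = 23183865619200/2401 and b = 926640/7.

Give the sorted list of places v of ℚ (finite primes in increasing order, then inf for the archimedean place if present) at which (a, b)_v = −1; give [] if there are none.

(a, b) ≡ (3, 5005) mod (ℚ^×)²; places V = {2, 3, 5, 7, 11, 13, ∞}.
(a,b)_13: α=2, u≡3; β=1, v≡2 (mod 13); (3|13)=+1, (2|13)=-1; sign (−1)^0·+1^1·-1^2 = +1.
(a,b)_11: α=2, u≡3; β=1, v≡5 (mod 11); (3|11)=+1, (5|11)=+1; sign (−1)^0·+1^1·+1^2 = +1.
(a,b)_2: α=8, β=4; u≡3, v≡5 (mod 8); ε(u)ε(v)=1·0, αω(v)=8·1, βω(u)=4·1; sum ≡ 0  ⇒  +1.
(a,b)_5: α=2, u≡3; β=1, v≡4 (mod 5); (3|5)=-1, (4|5)=+1; sign (−1)^0·-1^1·+1^2 = -1.
(a,b)_∞: sgn(3)=+, sgn(5005)=+, so +1.
(a,b)_3: α=11, u≡1; β=4, v≡1 (mod 3); (1|3)=+1, (1|3)=+1; sign (−1)^0·+1^4·+1^11 = +1.
(a,b)_7: α=-4, u≡6; β=-1, v≡1 (mod 7); (6|7)=-1, (1|7)=+1; sign (−1)^0·-1^-1·+1^-4 = -1.
(3, 5005 / ℚ) ramifies at {5, 7}: a division algebra.

[5, 7]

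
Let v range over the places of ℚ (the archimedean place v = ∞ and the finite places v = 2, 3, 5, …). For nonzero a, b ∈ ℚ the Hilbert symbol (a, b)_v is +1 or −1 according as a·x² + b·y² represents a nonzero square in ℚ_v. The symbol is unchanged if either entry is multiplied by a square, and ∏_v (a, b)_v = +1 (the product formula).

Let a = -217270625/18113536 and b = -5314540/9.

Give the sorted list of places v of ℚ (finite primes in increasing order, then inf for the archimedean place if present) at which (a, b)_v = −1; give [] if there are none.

[5, 17, 29, inf]

(a, b) ≡ (-17, -27115) mod (ℚ^×)²; places V = {2, 3, 5, 7, 11, 13, 17, 19, 29, ∞}.
(a,b)_7: α=-2, u≡2; β=2, v≡6 (mod 7); (2|7)=+1, (6|7)=-1; sign (−1)^0·+1^2·-1^-2 = +1.
(a,b)_13: α=2, u≡3; β=0, v≡9 (mod 13); (3|13)=+1, (9|13)=+1; sign (−1)^0·+1^0·+1^2 = +1.
(a,b)_∞: sgn(-17)=−, sgn(-27115)=−, so -1.
(a,b)_11: α=2, u≡4; β=1, v≡10 (mod 11); (4|11)=+1, (10|11)=-1; sign (−1)^0·+1^1·-1^2 = +1.
(a,b)_19: α=-2, u≡13; β=0, v≡5 (mod 19); (13|19)=-1, (5|19)=+1; sign (−1)^0·-1^0·+1^-2 = +1.
(a,b)_3: α=0, u≡1; β=-2, v≡2 (mod 3); (1|3)=+1, (2|3)=-1; sign (−1)^0·+1^-2·-1^0 = +1.
(a,b)_17: α=1, u≡13; β=1, v≡3 (mod 17); (13|17)=+1, (3|17)=-1; sign (−1)^0·+1^1·-1^1 = -1.
(a,b)_29: α=0, u≡21; β=1, v≡28 (mod 29); (21|29)=-1, (28|29)=+1; sign (−1)^0·-1^1·+1^0 = -1.
(a,b)_5: α=4, u≡2; β=1, v≡3 (mod 5); (2|5)=-1, (3|5)=-1; sign (−1)^0·-1^1·-1^4 = -1.
(a,b)_2: α=-10, β=2; u≡7, v≡5 (mod 8); ε(u)ε(v)=1·0, αω(v)=-10·1, βω(u)=2·0; sum ≡ 0  ⇒  +1.
(-17, -27115 / ℚ) ramifies at {5, 17, 29, ∞}: a division algebra.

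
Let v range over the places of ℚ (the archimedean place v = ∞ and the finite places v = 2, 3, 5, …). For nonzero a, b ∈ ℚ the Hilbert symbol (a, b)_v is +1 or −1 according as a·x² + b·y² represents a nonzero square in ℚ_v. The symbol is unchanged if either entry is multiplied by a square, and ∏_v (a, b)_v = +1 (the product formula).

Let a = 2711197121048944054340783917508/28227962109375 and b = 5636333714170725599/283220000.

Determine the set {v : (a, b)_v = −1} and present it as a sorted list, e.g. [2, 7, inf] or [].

[2, 7, 29, 37]

(a, b) ≡ (7511, 1102) mod (ℚ^×)²; places V = {2, 3, 5, 7, 11, 17, 19, 29, 37, 41, ∞}.
(a,b)_37: α=3, u≡29; β=2, v≡31 (mod 37); (29|37)=-1, (31|37)=-1; sign (−1)^0·-1^2·-1^3 = -1.
(a,b)_∞: sgn(7511)=+, sgn(1102)=+, so +1.
(a,b)_19: α=4, u≡11; β=3, v≡7 (mod 19); (11|19)=+1, (7|19)=+1; sign (−1)^0·+1^3·+1^4 = +1.
(a,b)_29: α=5, u≡11; β=3, v≡25 (mod 29); (11|29)=-1, (25|29)=+1; sign (−1)^0·-1^3·+1^5 = -1.
(a,b)_3: α=-6, u≡2; β=0, v≡1 (mod 3); (2|3)=-1, (1|3)=+1; sign (−1)^0·-1^0·+1^-6 = +1.
(a,b)_7: α=-3, u≡1; β=-2, v≡6 (mod 7); (1|7)=+1, (6|7)=-1; sign (−1)^0·+1^-2·-1^-3 = -1.
(a,b)_2: α=2, β=-5; u≡7, v≡7 (mod 8); ε(u)ε(v)=1·1, αω(v)=2·0, βω(u)=-5·0; sum ≡ 1  ⇒  -1.
(a,b)_41: α=4, u≡31; β=2, v≡36 (mod 41); (31|41)=+1, (36|41)=+1; sign (−1)^0·+1^2·+1^4 = +1.
(a,b)_5: α=-8, u≡1; β=-4, v≡2 (mod 5); (1|5)=+1, (2|5)=-1; sign (−1)^0·+1^-4·-1^-8 = +1.
(a,b)_17: α=-2, u≡6; β=-2, v≡5 (mod 17); (6|17)=-1, (5|17)=-1; sign (−1)^0·-1^-2·-1^-2 = +1.
(a,b)_11: α=6, u≡3; β=4, v≡7 (mod 11); (3|11)=+1, (7|11)=-1; sign (−1)^0·+1^4·-1^6 = +1.
|Ram(7511, 1102)| = 4, even; anisotropic at {2, 7, 29, 37}.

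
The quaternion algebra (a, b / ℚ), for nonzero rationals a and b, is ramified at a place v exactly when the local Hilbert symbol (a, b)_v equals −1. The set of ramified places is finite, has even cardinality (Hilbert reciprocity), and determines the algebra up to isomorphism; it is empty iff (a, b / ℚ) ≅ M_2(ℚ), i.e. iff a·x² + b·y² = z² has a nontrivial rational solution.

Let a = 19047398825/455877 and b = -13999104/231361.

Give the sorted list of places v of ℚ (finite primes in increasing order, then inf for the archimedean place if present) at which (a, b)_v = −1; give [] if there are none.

Mod squares: a ≡ 1087541, b ≡ -31. Check v ∈ {∞, 2, 3, 5, 7, 13, 17, 19, 23, 31, 37}.
v=13: a=13^1·(≡2), b=13^-2·(≡6) mod 13; (2|13)=-1, (6|13)=-1; (−1)^{1·-2·6}·(-1)^-2·(-1)^1 = -1.
v=17: a=17^1·(≡15), b=17^0·(≡7) mod 17; (15|17)=+1, (7|17)=-1; (−1)^{1·0·8}·(+1)^0·(-1)^1 = -1.
v=2: v_2(a)=0, v_2(b)=10; units ≡ 5, 1 (mod 8); ε·ε+αω+βω = 0·0+0·0+10·1 ≡ 0  ⇒  (a,b)_2 = +1.
v=23: a=23^2·(≡1), b=23^0·(≡19) mod 23; (1|23)=+1, (19|23)=-1; (−1)^{2·0·11}·(+1)^0·(-1)^2 = +1.
v=7: a=7^3·(≡6), b=7^2·(≡4) mod 7; (6|7)=-1, (4|7)=+1; (−1)^{3·2·3}·(-1)^2·(+1)^3 = +1.
v=37: a=37^-3·(≡24), b=37^-2·(≡5) mod 37; (24|37)=-1, (5|37)=-1; (−1)^{-3·-2·18}·(-1)^-2·(-1)^-3 = -1.
v=∞: 1087541 > 0 and -31 < 0  ⇒  (a,b)_∞ = +1.
v=3: a=3^-2·(≡2), b=3^2·(≡2) mod 3; (2|3)=-1, (2|3)=-1; (−1)^{-2·2·1}·(-1)^2·(-1)^-2 = +1.
v=19: a=19^1·(≡5), b=19^0·(≡9) mod 19; (5|19)=+1, (9|19)=+1; (−1)^{1·0·9}·(+1)^0·(+1)^1 = +1.
v=31: a=31^0·(≡27), b=31^1·(≡3) mod 31; (27|31)=-1, (3|31)=-1; (−1)^{0·1·15}·(-1)^1·(-1)^0 = -1.
v=5: a=5^2·(≡4), b=5^0·(≡1) mod 5; (4|5)=+1, (1|5)=+1; (−1)^{2·0·2}·(+1)^0·(+1)^2 = +1.
(1087541, -31 / ℚ) ramifies at {13, 17, 31, 37}: a division algebra.

[13, 17, 31, 37]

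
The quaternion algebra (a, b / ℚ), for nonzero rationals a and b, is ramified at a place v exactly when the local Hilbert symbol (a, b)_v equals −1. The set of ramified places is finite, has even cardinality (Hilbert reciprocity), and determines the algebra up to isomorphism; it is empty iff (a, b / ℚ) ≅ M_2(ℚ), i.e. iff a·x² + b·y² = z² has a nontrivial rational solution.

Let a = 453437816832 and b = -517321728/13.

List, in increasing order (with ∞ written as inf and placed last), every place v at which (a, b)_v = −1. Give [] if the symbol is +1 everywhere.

[2, 7]

(a, b) ≡ (3003, -1001) mod (ℚ^×)²; places V = {2, 3, 7, 11, 13, ∞}.
(a,b)_13: α=1, u≡12; β=-1, v≡12 (mod 13); (12|13)=+1, (12|13)=+1; sign (−1)^0·+1^-1·+1^1 = +1.
(a,b)_11: α=1, u≡9; β=1, v≡10 (mod 11); (9|11)=+1, (10|11)=-1; sign (−1)^1·+1^1·-1^1 = +1.
(a,b)_∞: sgn(3003)=+, sgn(-1001)=−, so +1.
(a,b)_3: α=3, u≡2; β=8, v≡1 (mod 3); (2|3)=-1, (1|3)=+1; sign (−1)^0·-1^8·+1^3 = +1.
(a,b)_7: α=1, u≡4; β=1, v≡2 (mod 7); (4|7)=+1, (2|7)=+1; sign (−1)^1·+1^1·+1^1 = -1.
(a,b)_2: α=24, β=10; u≡3, v≡7 (mod 8); ε(u)ε(v)=1·1, αω(v)=24·0, βω(u)=10·1; sum ≡ 1  ⇒  -1.
(3003, -1001 / ℚ) ramifies at {2, 7}: a division algebra.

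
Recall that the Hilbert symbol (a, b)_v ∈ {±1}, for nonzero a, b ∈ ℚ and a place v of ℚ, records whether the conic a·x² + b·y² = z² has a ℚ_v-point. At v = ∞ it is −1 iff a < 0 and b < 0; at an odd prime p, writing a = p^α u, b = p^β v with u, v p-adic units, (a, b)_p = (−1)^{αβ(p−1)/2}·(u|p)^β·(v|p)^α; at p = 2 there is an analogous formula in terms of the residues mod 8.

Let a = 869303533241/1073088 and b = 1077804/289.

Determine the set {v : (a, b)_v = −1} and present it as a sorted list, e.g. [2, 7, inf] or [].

(a, b) ≡ (4807, 611) mod (ℚ^×)²; places V = {2, 3, 7, 11, 13, 17, 19, 23, 41, 47, ∞}.
(a,b)_47: α=0, u≡20; β=1, v≡33 (mod 47); (20|47)=-1, (33|47)=-1; sign (−1)^0·-1^1·-1^0 = -1.
(a,b)_∞: sgn(4807)=+, sgn(611)=+, so +1.
(a,b)_7: α=0, u≡5; β=2, v≡1 (mod 7); (5|7)=-1, (1|7)=+1; sign (−1)^0·-1^2·+1^0 = +1.
(a,b)_2: α=-6, β=2; u≡7, v≡3 (mod 8); ε(u)ε(v)=1·1, αω(v)=-6·1, βω(u)=2·0; sum ≡ 1  ⇒  -1.
(a,b)_19: α=1, u≡17; β=0, v≡12 (mod 19); (17|19)=+1, (12|19)=-1; sign (−1)^0·+1^0·-1^1 = -1.
(a,b)_17: α=0, u≡15; β=-2, v≡4 (mod 17); (15|17)=+1, (4|17)=+1; sign (−1)^0·+1^-2·+1^0 = +1.
(a,b)_41: α=2, u≡25; β=0, v≡39 (mod 41); (25|41)=+1, (39|41)=+1; sign (−1)^0·+1^0·+1^2 = +1.
(a,b)_23: α=-1, u≡4; β=0, v≡16 (mod 23); (4|23)=+1, (16|23)=+1; sign (−1)^0·+1^0·+1^-1 = +1.
(a,b)_3: α=-6, u≡1; β=2, v≡2 (mod 3); (1|3)=+1, (2|3)=-1; sign (−1)^0·+1^2·-1^-6 = +1.
(a,b)_11: α=5, u≡7; β=0, v≡8 (mod 11); (7|11)=-1, (8|11)=-1; sign (−1)^0·-1^0·-1^5 = -1.
(a,b)_13: α=2, u≡4; β=1, v≡11 (mod 13); (4|13)=+1, (11|13)=-1; sign (−1)^0·+1^1·-1^2 = +1.
Ram(4807, 611) = {2, 11, 19, 47}; no ℚ_2-point on the conic.

[2, 11, 19, 47]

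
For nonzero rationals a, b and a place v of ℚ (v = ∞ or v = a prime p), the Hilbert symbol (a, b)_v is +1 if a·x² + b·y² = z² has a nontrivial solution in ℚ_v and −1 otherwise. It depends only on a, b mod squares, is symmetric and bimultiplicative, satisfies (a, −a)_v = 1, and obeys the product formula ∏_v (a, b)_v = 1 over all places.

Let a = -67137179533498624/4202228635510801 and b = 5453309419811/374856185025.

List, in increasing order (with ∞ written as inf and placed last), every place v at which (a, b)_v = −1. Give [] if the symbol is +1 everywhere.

Mod squares: a ≡ -1, b ≡ 11. Check v ∈ {∞, 2, 3, 5, 7, 11, 17, 19, 23, 29}.
v=17: a=17^0·(≡9), b=17^-2·(≡14) mod 17; (9|17)=+1, (14|17)=-1; (−1)^{0·-2·8}·(+1)^-2·(-1)^0 = +1.
v=5: a=5^0·(≡1), b=5^-2·(≡1) mod 5; (1|5)=+1, (1|5)=+1; (−1)^{0·-2·2}·(+1)^-2·(+1)^0 = +1.
v=∞: -1 < 0 and 11 > 0  ⇒  (a,b)_∞ = +1.
v=23: a=23^6·(≡17), b=23^4·(≡15) mod 23; (17|23)=-1, (15|23)=-1; (−1)^{6·4·11}·(-1)^4·(-1)^6 = +1.
v=19: a=19^-2·(≡3), b=19^0·(≡4) mod 19; (3|19)=-1, (4|19)=+1; (−1)^{-2·0·9}·(-1)^0·(+1)^-2 = +1.
v=3: a=3^0·(≡2), b=3^-2·(≡2) mod 3; (2|3)=-1, (2|3)=-1; (−1)^{0·-2·1}·(-1)^-2·(-1)^0 = +1.
v=29: a=29^-2·(≡13), b=29^0·(≡12) mod 29; (13|29)=+1, (12|29)=-1; (−1)^{-2·0·14}·(+1)^0·(-1)^-2 = +1.
v=7: a=7^-12·(≡6), b=7^-8·(≡4) mod 7; (6|7)=-1, (4|7)=+1; (−1)^{-12·-8·3}·(-1)^-8·(+1)^-12 = +1.
v=11: a=11^6·(≡6), b=11^7·(≡4) mod 11; (6|11)=-1, (4|11)=+1; (−1)^{6·7·5}·(-1)^7·(+1)^6 = -1.
v=2: v_2(a)=8, v_2(b)=0; units ≡ 7, 3 (mod 8); ε·ε+αω+βω = 1·1+8·1+0·0 ≡ 1  ⇒  (a,b)_2 = -1.
|Ram(-1, 11)| = 2, even; anisotropic at {2, 11}.

[2, 11]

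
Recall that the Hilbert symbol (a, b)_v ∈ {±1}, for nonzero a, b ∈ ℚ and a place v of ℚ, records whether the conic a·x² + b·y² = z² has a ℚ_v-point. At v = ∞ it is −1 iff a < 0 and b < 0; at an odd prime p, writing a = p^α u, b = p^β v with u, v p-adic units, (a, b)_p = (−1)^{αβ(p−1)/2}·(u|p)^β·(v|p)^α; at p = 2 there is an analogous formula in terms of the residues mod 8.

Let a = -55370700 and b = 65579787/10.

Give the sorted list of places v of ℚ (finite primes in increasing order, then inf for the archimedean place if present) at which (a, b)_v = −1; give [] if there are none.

[2, 5, 11, 13, 17, 31]

Mod squares: a ≡ -61523, b ≡ 165230. Check v ∈ {∞, 2, 3, 5, 7, 11, 13, 17, 31, 41, 47}.
v=∞: -61523 < 0 and 165230 > 0  ⇒  (a,b)_∞ = +1.
v=7: a=7^1·(≡5), b=7^2·(≡4) mod 7; (5|7)=-1, (4|7)=+1; (−1)^{1·2·3}·(-1)^2·(+1)^1 = +1.
v=41: a=41^0·(≡5), b=41^1·(≡22) mod 41; (5|41)=+1, (22|41)=-1; (−1)^{0·1·20}·(+1)^1·(-1)^0 = +1.
v=3: a=3^2·(≡1), b=3^4·(≡2) mod 3; (1|3)=+1, (2|3)=-1; (−1)^{2·4·1}·(+1)^4·(-1)^2 = +1.
v=11: a=11^1·(≡10), b=11^0·(≡2) mod 11; (10|11)=-1, (2|11)=-1; (−1)^{1·0·5}·(-1)^0·(-1)^1 = -1.
v=5: a=5^2·(≡2), b=5^-1·(≡1) mod 5; (2|5)=-1, (1|5)=+1; (−1)^{2·-1·2}·(-1)^-1·(+1)^2 = -1.
v=17: a=17^1·(≡15), b=17^0·(≡6) mod 17; (15|17)=+1, (6|17)=-1; (−1)^{1·0·8}·(+1)^0·(-1)^1 = -1.
v=2: v_2(a)=2, v_2(b)=-1; units ≡ 5, 7 (mod 8); ε·ε+αω+βω = 0·1+2·0+-1·1 ≡ 1  ⇒  (a,b)_2 = -1.
v=13: a=13^0·(≡5), b=13^1·(≡4) mod 13; (5|13)=-1, (4|13)=+1; (−1)^{0·1·6}·(-1)^1·(+1)^0 = -1.
v=47: a=47^1·(≡2), b=47^0·(≡17) mod 47; (2|47)=+1, (17|47)=+1; (−1)^{1·0·23}·(+1)^0·(+1)^1 = +1.
v=31: a=31^0·(≡12), b=31^1·(≡13) mod 31; (12|31)=-1, (13|31)=-1; (−1)^{0·1·15}·(-1)^1·(-1)^0 = -1.
Ram(-61523, 165230) = {2, 5, 11, 13, 17, 31}; no ℚ_2-point on the conic.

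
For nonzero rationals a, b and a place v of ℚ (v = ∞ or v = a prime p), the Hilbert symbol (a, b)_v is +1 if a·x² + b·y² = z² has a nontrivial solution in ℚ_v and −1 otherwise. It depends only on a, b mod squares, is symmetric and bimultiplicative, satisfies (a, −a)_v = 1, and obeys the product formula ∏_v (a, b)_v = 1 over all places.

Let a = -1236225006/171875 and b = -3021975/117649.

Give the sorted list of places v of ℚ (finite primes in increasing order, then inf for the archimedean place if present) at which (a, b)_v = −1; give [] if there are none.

(a, b) ≡ (-11594, -111) mod (ℚ^×)²; places V = {2, 3, 5, 7, 11, 17, 19, 31, 37, ∞}.
(a,b)_37: α=0, u≡5; β=1, v≡25 (mod 37); (5|37)=-1, (25|37)=+1; sign (−1)^0·-1^1·+1^0 = -1.
(a,b)_3: α=2, u≡1; β=3, v≡2 (mod 3); (1|3)=+1, (2|3)=-1; sign (−1)^0·+1^3·-1^2 = +1.
(a,b)_2: α=1, β=0; u≡3, v≡1 (mod 8); ε(u)ε(v)=1·0, αω(v)=1·0, βω(u)=0·1; sum ≡ 0  ⇒  +1.
(a,b)_∞: sgn(-11594)=−, sgn(-111)=−, so -1.
(a,b)_19: α=4, u≡14; β=0, v≡13 (mod 19); (14|19)=-1, (13|19)=-1; sign (−1)^0·-1^0·-1^4 = +1.
(a,b)_17: α=1, u≡13; β=0, v≡9 (mod 17); (13|17)=+1, (9|17)=+1; sign (−1)^0·+1^0·+1^1 = +1.
(a,b)_31: α=1, u≡13; β=0, v≡15 (mod 31); (13|31)=-1, (15|31)=-1; sign (−1)^0·-1^0·-1^1 = -1.
(a,b)_11: α=-1, u≡10; β=2, v≡7 (mod 11); (10|11)=-1, (7|11)=-1; sign (−1)^0·-1^2·-1^-1 = -1.
(a,b)_7: α=0, u≡3; β=-6, v≡2 (mod 7); (3|7)=-1, (2|7)=+1; sign (−1)^0·-1^-6·+1^0 = +1.
(a,b)_5: α=-6, u≡4; β=2, v≡4 (mod 5); (4|5)=+1, (4|5)=+1; sign (−1)^0·+1^2·+1^-6 = +1.
|Ram(-11594, -111)| = 4, even; anisotropic at {11, 31, 37, ∞}.

[11, 31, 37, inf]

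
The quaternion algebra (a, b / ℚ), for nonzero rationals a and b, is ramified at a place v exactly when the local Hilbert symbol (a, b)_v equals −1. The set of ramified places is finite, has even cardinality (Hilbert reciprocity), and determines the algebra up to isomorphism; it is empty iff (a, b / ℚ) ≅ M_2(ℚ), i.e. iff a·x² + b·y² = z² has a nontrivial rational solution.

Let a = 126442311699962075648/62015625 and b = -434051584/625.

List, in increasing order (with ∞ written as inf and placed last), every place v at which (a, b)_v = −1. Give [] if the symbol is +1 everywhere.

[29, 31]

Mod squares: a ≡ 2378, b ≡ -1695514. Check v ∈ {∞, 2, 3, 5, 7, 17, 23, 29, 31, 41}.
v=31: a=31^2·(≡11), b=31^1·(≡15) mod 31; (11|31)=-1, (15|31)=-1; (−1)^{2·1·15}·(-1)^1·(-1)^2 = -1.
v=3: a=3^-4·(≡2), b=3^0·(≡2) mod 3; (2|3)=-1, (2|3)=-1; (−1)^{-4·0·1}·(-1)^0·(-1)^-4 = +1.
v=41: a=41^3·(≡34), b=41^1·(≡15) mod 41; (34|41)=-1, (15|41)=-1; (−1)^{3·1·20}·(-1)^1·(-1)^3 = +1.
v=5: a=5^-6·(≡2), b=5^-4·(≡1) mod 5; (2|5)=-1, (1|5)=+1; (−1)^{-6·-4·2}·(-1)^-4·(+1)^-6 = +1.
v=7: a=7^-2·(≡3), b=7^0·(≡3) mod 7; (3|7)=-1, (3|7)=-1; (−1)^{-2·0·3}·(-1)^0·(-1)^-2 = +1.
v=23: a=23^2·(≡4), b=23^1·(≡15) mod 23; (4|23)=+1, (15|23)=-1; (−1)^{2·1·11}·(+1)^1·(-1)^2 = +1.
v=∞: 2378 > 0 and -1695514 < 0  ⇒  (a,b)_∞ = +1.
v=17: a=17^2·(≡2), b=17^0·(≡9) mod 17; (2|17)=+1, (9|17)=+1; (−1)^{2·0·8}·(+1)^0·(+1)^2 = +1.
v=29: a=29^3·(≡5), b=29^1·(≡26) mod 29; (5|29)=+1, (26|29)=-1; (−1)^{3·1·14}·(+1)^1·(-1)^3 = -1.
v=2: v_2(a)=9, v_2(b)=9; units ≡ 5, 3 (mod 8); ε·ε+αω+βω = 0·1+9·1+9·1 ≡ 0  ⇒  (a,b)_2 = +1.
|Ram(2378, -1695514)| = 2, even; anisotropic at {29, 31}.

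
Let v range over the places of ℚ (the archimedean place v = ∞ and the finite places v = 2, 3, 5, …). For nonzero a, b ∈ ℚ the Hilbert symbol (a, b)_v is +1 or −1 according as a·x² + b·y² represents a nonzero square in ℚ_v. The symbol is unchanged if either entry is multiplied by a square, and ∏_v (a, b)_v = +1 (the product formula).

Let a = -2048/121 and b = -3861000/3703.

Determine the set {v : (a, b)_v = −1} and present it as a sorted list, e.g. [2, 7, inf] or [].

[5, 7, 13, inf]

Mod squares: a ≡ -2, b ≡ -30030. Check v ∈ {∞, 2, 3, 5, 7, 11, 13, 23}.
v=∞: -2 < 0 and -30030 < 0  ⇒  (a,b)_∞ = -1.
v=11: a=11^-2·(≡9), b=11^1·(≡3) mod 11; (9|11)=+1, (3|11)=+1; (−1)^{-2·1·5}·(+1)^1·(+1)^-2 = +1.
v=7: a=7^0·(≡5), b=7^-1·(≡1) mod 7; (5|7)=-1, (1|7)=+1; (−1)^{0·-1·3}·(-1)^-1·(+1)^0 = -1.
v=23: a=23^0·(≡19), b=23^-2·(≡8) mod 23; (19|23)=-1, (8|23)=+1; (−1)^{0·-2·11}·(-1)^-2·(+1)^0 = +1.
v=2: v_2(a)=11, v_2(b)=3; units ≡ 7, 1 (mod 8); ε·ε+αω+βω = 1·0+11·0+3·0 ≡ 0  ⇒  (a,b)_2 = +1.
v=3: a=3^0·(≡1), b=3^3·(≡1) mod 3; (1|3)=+1, (1|3)=+1; (−1)^{0·3·1}·(+1)^3·(+1)^0 = +1.
v=13: a=13^0·(≡8), b=13^1·(≡1) mod 13; (8|13)=-1, (1|13)=+1; (−1)^{0·1·6}·(-1)^1·(+1)^0 = -1.
v=5: a=5^0·(≡2), b=5^3·(≡4) mod 5; (2|5)=-1, (4|5)=+1; (−1)^{0·3·2}·(-1)^3·(+1)^0 = -1.
Ram(-2, -30030) = {5, 7, 13, ∞}; no ℚ_5-point on the conic.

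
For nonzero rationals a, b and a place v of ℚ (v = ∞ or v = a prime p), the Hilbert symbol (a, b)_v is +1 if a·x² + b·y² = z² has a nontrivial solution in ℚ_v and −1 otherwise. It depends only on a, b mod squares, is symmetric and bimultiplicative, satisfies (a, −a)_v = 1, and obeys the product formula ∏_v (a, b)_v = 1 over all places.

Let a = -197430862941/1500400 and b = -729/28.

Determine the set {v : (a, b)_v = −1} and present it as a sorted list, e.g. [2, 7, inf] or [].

Mod squares: a ≡ -6851, b ≡ -7. Check v ∈ {∞, 2, 3, 5, 7, 11, 13, 17, 31, 41}.
v=7: a=7^0·(≡4), b=7^-1·(≡5) mod 7; (4|7)=+1, (5|7)=-1; (−1)^{0·-1·3}·(+1)^-1·(-1)^0 = +1.
v=13: a=13^1·(≡2), b=13^0·(≡6) mod 13; (2|13)=-1, (6|13)=-1; (−1)^{1·0·6}·(-1)^0·(-1)^1 = -1.
v=5: a=5^-2·(≡4), b=5^0·(≡2) mod 5; (4|5)=+1, (2|5)=-1; (−1)^{-2·0·2}·(+1)^0·(-1)^-2 = +1.
v=31: a=31^-1·(≡13), b=31^0·(≡26) mod 31; (13|31)=-1, (26|31)=-1; (−1)^{-1·0·15}·(-1)^0·(-1)^-1 = -1.
v=41: a=41^2·(≡36), b=41^0·(≡34) mod 41; (36|41)=+1, (34|41)=-1; (−1)^{2·0·20}·(+1)^0·(-1)^2 = +1.
v=2: v_2(a)=-4, v_2(b)=-2; units ≡ 5, 1 (mod 8); ε·ε+αω+βω = 0·0+-4·0+-2·1 ≡ 0  ⇒  (a,b)_2 = +1.
v=3: a=3^12·(≡1), b=3^6·(≡2) mod 3; (1|3)=+1, (2|3)=-1; (−1)^{12·6·1}·(+1)^6·(-1)^12 = +1.
v=∞: -6851 < 0 and -7 < 0  ⇒  (a,b)_∞ = -1.
v=17: a=17^1·(≡5), b=17^0·(≡11) mod 17; (5|17)=-1, (11|17)=-1; (−1)^{1·0·8}·(-1)^0·(-1)^1 = -1.
v=11: a=11^-2·(≡6), b=11^0·(≡5) mod 11; (6|11)=-1, (5|11)=+1; (−1)^{-2·0·5}·(-1)^0·(+1)^-2 = +1.
(-6851, -7 / ℚ) ramifies at {13, 17, 31, ∞}: a division algebra.

[13, 17, 31, inf]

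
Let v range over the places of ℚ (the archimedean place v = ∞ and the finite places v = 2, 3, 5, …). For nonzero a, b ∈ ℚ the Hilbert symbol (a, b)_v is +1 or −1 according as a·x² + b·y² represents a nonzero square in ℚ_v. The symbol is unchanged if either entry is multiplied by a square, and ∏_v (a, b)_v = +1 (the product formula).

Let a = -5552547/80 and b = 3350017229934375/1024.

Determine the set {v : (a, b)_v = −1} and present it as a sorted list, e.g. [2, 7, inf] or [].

Mod squares: a ≡ -15015, b ≡ 455. Check v ∈ {∞, 2, 3, 5, 7, 11, 13, 23, 43}.
v=∞: -15015 < 0 and 455 > 0  ⇒  (a,b)_∞ = +1.
v=23: a=23^0·(≡4), b=23^2·(≡4) mod 23; (4|23)=+1, (4|23)=+1; (−1)^{0·2·11}·(+1)^2·(+1)^0 = +1.
v=11: a=11^1·(≡8), b=11^4·(≡9) mod 11; (8|11)=-1, (9|11)=+1; (−1)^{1·4·5}·(-1)^4·(+1)^1 = +1.
v=2: v_2(a)=-4, v_2(b)=-10; units ≡ 1, 7 (mod 8); ε·ε+αω+βω = 0·1+-4·0+-10·0 ≡ 0  ⇒  (a,b)_2 = +1.
v=5: a=5^-1·(≡3), b=5^5·(≡1) mod 5; (3|5)=-1, (1|5)=+1; (−1)^{-1·5·2}·(-1)^5·(+1)^-1 = -1.
v=3: a=3^1·(≡2), b=3^2·(≡2) mod 3; (2|3)=-1, (2|3)=-1; (−1)^{1·2·1}·(-1)^2·(-1)^1 = -1.
v=13: a=13^1·(≡11), b=13^3·(≡12) mod 13; (11|13)=-1, (12|13)=+1; (−1)^{1·3·6}·(-1)^3·(+1)^1 = -1.
v=7: a=7^1·(≡4), b=7^1·(≡1) mod 7; (4|7)=+1, (1|7)=+1; (−1)^{1·1·3}·(+1)^1·(+1)^1 = -1.
v=43: a=43^2·(≡6), b=43^0·(≡36) mod 43; (6|43)=+1, (36|43)=+1; (−1)^{2·0·21}·(+1)^0·(+1)^2 = +1.
(-15015, 455 / ℚ) ramifies at {3, 5, 7, 13}: a division algebra.

[3, 5, 7, 13]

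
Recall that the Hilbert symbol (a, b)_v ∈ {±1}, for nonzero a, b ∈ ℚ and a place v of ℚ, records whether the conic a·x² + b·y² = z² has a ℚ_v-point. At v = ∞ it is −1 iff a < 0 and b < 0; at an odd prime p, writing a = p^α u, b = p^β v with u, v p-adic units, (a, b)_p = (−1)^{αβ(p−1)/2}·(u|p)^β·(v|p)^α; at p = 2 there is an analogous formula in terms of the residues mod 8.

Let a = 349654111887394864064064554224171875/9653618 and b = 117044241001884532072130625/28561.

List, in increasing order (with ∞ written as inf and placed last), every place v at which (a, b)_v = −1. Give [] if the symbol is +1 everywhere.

(a, b) ≡ (278806, 65569) mod (ℚ^×)²; places V = {2, 3, 5, 7, 11, 13, 17, 19, 23, 29, ∞}.
(a,b)_13: α=-6, u≡7; β=-4, v≡10 (mod 13); (7|13)=-1, (10|13)=+1; sign (−1)^0·-1^-4·+1^-6 = +1.
(a,b)_23: α=3, u≡3; β=2, v≡15 (mod 23); (3|23)=+1, (15|23)=-1; sign (−1)^0·+1^2·-1^3 = -1.
(a,b)_29: α=1, u≡2; β=1, v≡7 (mod 29); (2|29)=-1, (7|29)=+1; sign (−1)^0·-1^1·+1^1 = -1.
(a,b)_7: α=8, u≡3; β=5, v≡1 (mod 7); (3|7)=-1, (1|7)=+1; sign (−1)^0·-1^5·+1^8 = -1.
(a,b)_2: α=-1, β=0; u≡3, v≡1 (mod 8); ε(u)ε(v)=1·0, αω(v)=-1·0, βω(u)=0·1; sum ≡ 0  ⇒  +1.
(a,b)_11: α=5, u≡7; β=4, v≡1 (mod 11); (7|11)=-1, (1|11)=+1; sign (−1)^0·-1^4·+1^5 = +1.
(a,b)_∞: sgn(278806)=+, sgn(65569)=+, so +1.
(a,b)_17: α=4, u≡7; β=3, v≡4 (mod 17); (7|17)=-1, (4|17)=+1; sign (−1)^0·-1^3·+1^4 = -1.
(a,b)_5: α=6, u≡4; β=4, v≡4 (mod 5); (4|5)=+1, (4|5)=+1; sign (−1)^0·+1^4·+1^6 = +1.
(a,b)_19: α=1, u≡11; β=1, v≡13 (mod 19); (11|19)=+1, (13|19)=-1; sign (−1)^1·+1^1·-1^1 = +1.
(a,b)_3: α=16, u≡1; β=12, v≡1 (mod 3); (1|3)=+1, (1|3)=+1; sign (−1)^0·+1^12·+1^16 = +1.
(278806, 65569 / ℚ) ramifies at {7, 17, 23, 29}: a division algebra.

[7, 17, 23, 29]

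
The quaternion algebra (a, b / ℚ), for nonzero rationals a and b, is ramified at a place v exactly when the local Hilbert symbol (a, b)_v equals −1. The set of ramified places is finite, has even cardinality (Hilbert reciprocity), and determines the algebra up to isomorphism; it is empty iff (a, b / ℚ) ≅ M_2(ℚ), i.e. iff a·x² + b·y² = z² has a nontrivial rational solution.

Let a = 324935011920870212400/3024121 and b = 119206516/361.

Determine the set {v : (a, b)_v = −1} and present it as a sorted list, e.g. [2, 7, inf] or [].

(a, b) ≡ (125419, 176341) mod (ℚ^×)²; places V = {2, 3, 5, 7, 11, 13, 17, 19, 23, 37, 41, 47, ∞}.
(a,b)_19: α=3, u≡3; β=-2, v≡3 (mod 19); (3|19)=-1, (3|19)=-1; sign (−1)^0·-1^-2·-1^3 = -1.
(a,b)_3: α=6, u≡1; β=0, v≡1 (mod 3); (1|3)=+1, (1|3)=+1; sign (−1)^0·+1^0·+1^6 = +1.
(a,b)_37: α=-2, u≡16; β=0, v≡34 (mod 37); (16|37)=+1, (34|37)=+1; sign (−1)^0·+1^0·+1^-2 = +1.
(a,b)_41: α=3, u≡39; β=1, v≡10 (mod 41); (39|41)=+1, (10|41)=+1; sign (−1)^0·+1^1·+1^3 = +1.
(a,b)_5: α=2, u≡1; β=0, v≡1 (mod 5); (1|5)=+1, (1|5)=+1; sign (−1)^0·+1^0·+1^2 = +1.
(a,b)_∞: sgn(125419)=+, sgn(176341)=+, so +1.
(a,b)_23: α=1, u≡2; β=1, v≡16 (mod 23); (2|23)=+1, (16|23)=+1; sign (−1)^1·+1^1·+1^1 = -1.
(a,b)_11: α=4, u≡10; β=1, v≡1 (mod 11); (10|11)=-1, (1|11)=+1; sign (−1)^0·-1^1·+1^4 = -1.
(a,b)_13: α=0, u≡5; β=2, v≡1 (mod 13); (5|13)=-1, (1|13)=+1; sign (−1)^0·-1^2·+1^0 = +1.
(a,b)_7: α=1, u≡4; β=0, v≡4 (mod 7); (4|7)=+1, (4|7)=+1; sign (−1)^0·+1^0·+1^1 = +1.
(a,b)_2: α=4, β=2; u≡3, v≡5 (mod 8); ε(u)ε(v)=1·0, αω(v)=4·1, βω(u)=2·1; sum ≡ 0  ⇒  +1.
(a,b)_47: α=-2, u≡35; β=0, v≡13 (mod 47); (35|47)=-1, (13|47)=-1; sign (−1)^0·-1^0·-1^-2 = +1.
(a,b)_17: α=0, u≡6; β=1, v≡14 (mod 17); (6|17)=-1, (14|17)=-1; sign (−1)^0·-1^1·-1^0 = -1.
|Ram(125419, 176341)| = 4, even; anisotropic at {11, 17, 19, 23}.

[11, 17, 19, 23]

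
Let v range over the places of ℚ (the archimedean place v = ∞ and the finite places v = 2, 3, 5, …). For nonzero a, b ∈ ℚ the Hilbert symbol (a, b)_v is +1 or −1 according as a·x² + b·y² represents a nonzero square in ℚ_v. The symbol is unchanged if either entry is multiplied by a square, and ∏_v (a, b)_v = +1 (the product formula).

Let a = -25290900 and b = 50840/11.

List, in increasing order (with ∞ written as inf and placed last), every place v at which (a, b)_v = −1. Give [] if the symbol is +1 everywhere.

(a, b) ≡ (-28101, 139810) mod (ℚ^×)²; places V = {2, 3, 5, 11, 17, 19, 29, 31, 41, ∞}.
(a,b)_3: α=3, u≡2; β=0, v≡1 (mod 3); (2|3)=-1, (1|3)=+1; sign (−1)^0·-1^0·+1^3 = +1.
(a,b)_31: α=0, u≡16; β=1, v≡11 (mod 31); (16|31)=+1, (11|31)=-1; sign (−1)^0·+1^1·-1^0 = +1.
(a,b)_2: α=2, β=3; u≡3, v≡1 (mod 8); ε(u)ε(v)=1·0, αω(v)=2·0, βω(u)=3·1; sum ≡ 1  ⇒  -1.
(a,b)_11: α=0, u≡3; β=-1, v≡9 (mod 11); (3|11)=+1, (9|11)=+1; sign (−1)^0·+1^-1·+1^0 = +1.
(a,b)_41: α=0, u≡32; β=1, v≡27 (mod 41); (32|41)=+1, (27|41)=-1; sign (−1)^0·+1^1·-1^0 = +1.
(a,b)_19: α=1, u≡2; β=0, v≡10 (mod 19); (2|19)=-1, (10|19)=-1; sign (−1)^0·-1^0·-1^1 = -1.
(a,b)_5: α=2, u≡4; β=1, v≡3 (mod 5); (4|5)=+1, (3|5)=-1; sign (−1)^0·+1^1·-1^2 = +1.
(a,b)_29: α=1, u≡17; β=0, v≡24 (mod 29); (17|29)=-1, (24|29)=+1; sign (−1)^0·-1^0·+1^1 = +1.
(a,b)_17: α=1, u≡4; β=0, v≡4 (mod 17); (4|17)=+1, (4|17)=+1; sign (−1)^0·+1^0·+1^1 = +1.
(a,b)_∞: sgn(-28101)=−, sgn(139810)=+, so +1.
|Ram(-28101, 139810)| = 2, even; anisotropic at {2, 19}.

[2, 19]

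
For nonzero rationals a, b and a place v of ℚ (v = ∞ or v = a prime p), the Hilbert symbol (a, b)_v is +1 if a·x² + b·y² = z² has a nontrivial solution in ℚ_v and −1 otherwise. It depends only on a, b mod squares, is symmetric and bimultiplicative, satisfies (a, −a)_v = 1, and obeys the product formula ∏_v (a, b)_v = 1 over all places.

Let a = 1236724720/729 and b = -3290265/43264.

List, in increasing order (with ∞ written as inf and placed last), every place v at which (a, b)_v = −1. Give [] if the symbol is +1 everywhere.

[2, 5, 23, 29]

Mod squares: a ≡ 1577455, b ≡ -1265. Check v ∈ {∞, 2, 3, 5, 7, 11, 13, 17, 23, 29, 43}.
v=29: a=29^1·(≡5), b=29^0·(≡3) mod 29; (5|29)=+1, (3|29)=-1; (−1)^{1·0·14}·(+1)^0·(-1)^1 = -1.
v=5: a=5^1·(≡1), b=5^1·(≡3) mod 5; (1|5)=+1, (3|5)=-1; (−1)^{1·1·2}·(+1)^1·(-1)^1 = -1.
v=∞: 1577455 > 0 and -1265 < 0  ⇒  (a,b)_∞ = +1.
v=11: a=11^1·(≡9), b=11^1·(≡8) mod 11; (9|11)=+1, (8|11)=-1; (−1)^{1·1·5}·(+1)^1·(-1)^1 = +1.
v=7: a=7^2·(≡3), b=7^0·(≡2) mod 7; (3|7)=-1, (2|7)=+1; (−1)^{2·0·3}·(-1)^0·(+1)^2 = +1.
v=2: v_2(a)=4, v_2(b)=-8; units ≡ 7, 7 (mod 8); ε·ε+αω+βω = 1·1+4·0+-8·0 ≡ 1  ⇒  (a,b)_2 = -1.
v=43: a=43^1·(≡13), b=43^0·(≡23) mod 43; (13|43)=+1, (23|43)=+1; (−1)^{1·0·21}·(+1)^0·(+1)^1 = +1.
v=17: a=17^0·(≡9), b=17^2·(≡12) mod 17; (9|17)=+1, (12|17)=-1; (−1)^{0·2·8}·(+1)^2·(-1)^0 = +1.
v=3: a=3^-6·(≡1), b=3^2·(≡1) mod 3; (1|3)=+1, (1|3)=+1; (−1)^{-6·2·1}·(+1)^2·(+1)^-6 = +1.
v=23: a=23^1·(≡20), b=23^1·(≡5) mod 23; (20|23)=-1, (5|23)=-1; (−1)^{1·1·11}·(-1)^1·(-1)^1 = -1.
v=13: a=13^0·(≡10), b=13^-2·(≡1) mod 13; (10|13)=+1, (1|13)=+1; (−1)^{0·-2·6}·(+1)^-2·(+1)^0 = +1.
|Ram(1577455, -1265)| = 4, even; anisotropic at {2, 5, 23, 29}.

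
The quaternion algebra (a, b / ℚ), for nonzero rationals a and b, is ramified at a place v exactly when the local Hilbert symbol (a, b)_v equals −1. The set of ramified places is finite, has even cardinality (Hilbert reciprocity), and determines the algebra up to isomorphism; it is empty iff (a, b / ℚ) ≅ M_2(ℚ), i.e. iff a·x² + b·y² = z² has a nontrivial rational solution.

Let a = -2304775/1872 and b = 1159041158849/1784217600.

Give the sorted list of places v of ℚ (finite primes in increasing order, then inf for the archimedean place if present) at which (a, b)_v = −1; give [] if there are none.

[11, 13]

(a, b) ≡ (-4147, 161) mod (ℚ^×)²; places V = {2, 3, 5, 7, 11, 13, 17, 23, 29, 31, ∞}.
(a,b)_31: α=0, u≡14; β=2, v≡17 (mod 31); (14|31)=+1, (17|31)=-1; sign (−1)^0·+1^2·-1^0 = +1.
(a,b)_17: α=2, u≡16; β=2, v≡15 (mod 17); (16|17)=+1, (15|17)=+1; sign (−1)^0·+1^2·+1^2 = +1.
(a,b)_13: α=-1, u≡8; β=0, v≡6 (mod 13); (8|13)=-1, (6|13)=-1; sign (−1)^0·-1^0·-1^-1 = -1.
(a,b)_5: α=2, u≡2; β=-2, v≡1 (mod 5); (2|5)=-1, (1|5)=+1; sign (−1)^0·-1^-2·+1^2 = +1.
(a,b)_2: α=-4, β=-16; u≡5, v≡1 (mod 8); ε(u)ε(v)=0·0, αω(v)=-4·0, βω(u)=-16·1; sum ≡ 0  ⇒  +1.
(a,b)_29: α=1, u≡19; β=0, v≡23 (mod 29); (19|29)=-1, (23|29)=+1; sign (−1)^0·-1^0·+1^1 = +1.
(a,b)_11: α=1, u≡7; β=-2, v≡2 (mod 11); (7|11)=-1, (2|11)=-1; sign (−1)^0·-1^-2·-1^1 = -1.
(a,b)_∞: sgn(-4147)=−, sgn(161)=+, so +1.
(a,b)_23: α=0, u≡1; β=3, v≡14 (mod 23); (1|23)=+1, (14|23)=-1; sign (−1)^0·+1^3·-1^0 = +1.
(a,b)_7: α=0, u≡1; β=3, v≡1 (mod 7); (1|7)=+1, (1|7)=+1; sign (−1)^0·+1^3·+1^0 = +1.
(a,b)_3: α=-2, u≡2; β=-2, v≡2 (mod 3); (2|3)=-1, (2|3)=-1; sign (−1)^0·-1^-2·-1^-2 = +1.
(-4147, 161 / ℚ) ramifies at {11, 13}: a division algebra.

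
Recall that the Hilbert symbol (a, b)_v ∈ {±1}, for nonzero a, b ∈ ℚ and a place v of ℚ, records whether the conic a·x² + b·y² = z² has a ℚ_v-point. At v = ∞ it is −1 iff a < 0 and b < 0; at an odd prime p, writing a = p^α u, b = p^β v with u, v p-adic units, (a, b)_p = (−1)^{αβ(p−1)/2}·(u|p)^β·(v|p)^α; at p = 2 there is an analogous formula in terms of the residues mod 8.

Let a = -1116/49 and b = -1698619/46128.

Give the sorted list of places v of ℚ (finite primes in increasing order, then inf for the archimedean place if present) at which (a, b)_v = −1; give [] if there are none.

Mod squares: a ≡ -31, b ≡ -57. Check v ∈ {∞, 2, 3, 7, 13, 19, 23, 31}.
v=∞: -31 < 0 and -57 < 0  ⇒  (a,b)_∞ = -1.
v=23: a=23^0·(≡19), b=23^2·(≡6) mod 23; (19|23)=-1, (6|23)=+1; (−1)^{0·2·11}·(-1)^2·(+1)^0 = +1.
v=19: a=19^0·(≡16), b=19^1·(≡11) mod 19; (16|19)=+1, (11|19)=+1; (−1)^{0·1·9}·(+1)^1·(+1)^0 = +1.
v=31: a=31^1·(≡29), b=31^-2·(≡7) mod 31; (29|31)=-1, (7|31)=+1; (−1)^{1·-2·15}·(-1)^-2·(+1)^1 = +1.
v=13: a=13^0·(≡8), b=13^2·(≡6) mod 13; (8|13)=-1, (6|13)=-1; (−1)^{0·2·6}·(-1)^2·(-1)^0 = +1.
v=3: a=3^2·(≡2), b=3^-1·(≡2) mod 3; (2|3)=-1, (2|3)=-1; (−1)^{2·-1·1}·(-1)^-1·(-1)^2 = -1.
v=7: a=7^-2·(≡4), b=7^0·(≡3) mod 7; (4|7)=+1, (3|7)=-1; (−1)^{-2·0·3}·(+1)^0·(-1)^-2 = +1.
v=2: v_2(a)=2, v_2(b)=-4; units ≡ 1, 7 (mod 8); ε·ε+αω+βω = 0·1+2·0+-4·0 ≡ 0  ⇒  (a,b)_2 = +1.
|Ram(-31, -57)| = 2, even; anisotropic at {3, ∞}.

[3, inf]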